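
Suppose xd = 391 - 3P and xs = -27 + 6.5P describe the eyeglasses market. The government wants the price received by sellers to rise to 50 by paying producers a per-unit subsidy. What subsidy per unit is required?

At a seller price of 50, quantity supplied is -27 + 6.5·50 = 298.
Buyers absorb 298 only when they pay Pb with 391 − 3·Pb = 298, i.e. Pb = 31.
s = Ps − Pb = 50 − 31 = 19.

Required subsidy s = 19 per unit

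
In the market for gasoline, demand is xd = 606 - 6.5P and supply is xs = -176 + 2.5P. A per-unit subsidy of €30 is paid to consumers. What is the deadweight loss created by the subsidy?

Pre-subsidy: 606 - 6.5P = -176 + 2.5P gives P* = 782/9, x* = 371/9.
With the rebate, buyers effectively pay Pb = Ps − 30, where Ps is the price sellers receive.
Demand in terms of Ps becomes xd = 606 − 6.5(Ps − 30) = 801 - 6.5Ps. Setting this equal to supply: 801 - 6.5Ps = -176 + 2.5Ps, so Ps = 977/9.
Buyers pay Pb = 977/9 − 30 = 707/9; x' = -176 + 2.5·(977/9) = 1717/18.
The subsidy expands output by 1717/18 − 371/9 = 325/6 past the efficient level; on those units the gap between marginal cost and willingness to pay runs from 0 up to 30.
DWL = ½ × 30 × 325/6 = 812.5.

Deadweight loss = €812.5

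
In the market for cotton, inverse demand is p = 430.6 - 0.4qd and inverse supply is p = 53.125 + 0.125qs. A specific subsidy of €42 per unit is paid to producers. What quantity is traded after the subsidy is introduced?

Pre-subsidy: 430.6 - 0.4q = 53.125 + 0.125q gives q* = 719 and p* = 143.
With the subsidy, sellers receive ps = pb + 42 for each unit, where pb is the price buyers pay.
On the curves, pb = 430.6 - 0.4q and ps = 53.125 + 0.125q; the wedge ps − pb = 42 gives 53.125 + 0.125q − (430.6 - 0.4q) = 42, so q' = 799.
Then pb = 430.6 − 0.4·799 = 111 and ps = 53.125 + 0.125·799 = 153.

q' = 799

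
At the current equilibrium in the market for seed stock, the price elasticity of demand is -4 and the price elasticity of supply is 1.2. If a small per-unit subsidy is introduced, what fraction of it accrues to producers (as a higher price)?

Producer share = 10/13

For a small subsidy around the equilibrium, the benefit split depends on the relative slopes, which at a point are proportional to the elasticities.
Buyer share = εs/(εs + |εd|) = 1.2/(1.2 + 4) = 3/13; seller share = |εd|/(εs + |εd|) = 10/13.
So producers capture 10/13 of the subsidy.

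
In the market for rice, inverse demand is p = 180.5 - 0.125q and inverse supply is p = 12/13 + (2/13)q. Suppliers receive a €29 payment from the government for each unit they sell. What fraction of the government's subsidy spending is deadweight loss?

DWL / government spending = 13/187

Pre-subsidy: 180.5 - 0.125q = 12/13 + (2/13)q gives q* = 644 and p* = 100.
With the subsidy, sellers receive ps = pb + 29 for each unit, where pb is the price buyers pay.
On the curves, pb = 180.5 - 0.125q and ps = 12/13 + (2/13)q; the wedge ps − pb = 29 gives 12/13 + (2/13)q − (180.5 - 0.125q) = 29, so q' = 748.
Then pb = 180.5 − 0.125·748 = 87 and ps = 12/13 + (2/13)·748 = 116.
ΔCS = ½(644 + 748)(100 − 87) = 9048; ΔPS = ½(644 + 748)(116 − 100) = 11136.
Government spending = 29 × 748 = 21692.
DWL = ½ × 29 × (748 − 644) = 1508; fraction = 1508 / 21692 = 13/187.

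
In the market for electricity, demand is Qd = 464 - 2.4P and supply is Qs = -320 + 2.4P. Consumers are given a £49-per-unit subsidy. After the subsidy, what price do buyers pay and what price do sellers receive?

Buyers pay 833/6; sellers receive 1127/6

Pre-subsidy: 464 - 2.4P = -320 + 2.4P gives P* = 490/3, Q* = 72.
With the rebate, buyers effectively pay Pb = Ps − 49, where Ps is the price sellers receive.
Demand in terms of Ps becomes Qd = 464 − 2.4(Ps − 49) = 581.6 - 2.4Ps. Setting this equal to supply: 581.6 - 2.4Ps = -320 + 2.4Ps, so Ps = 1127/6.
Buyers pay Pb = 1127/6 − 49 = 833/6; Q' = -320 + 2.4·(1127/6) = 130.8.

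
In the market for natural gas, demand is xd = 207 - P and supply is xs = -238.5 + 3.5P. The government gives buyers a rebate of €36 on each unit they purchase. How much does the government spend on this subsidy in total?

Government cost = €4896

Pre-subsidy: 207 - P = -238.5 + 3.5P gives P* = 99, x* = 108.
With the rebate, buyers effectively pay Pb = Ps − 36, where Ps is the price sellers receive.
Demand in terms of Ps becomes xd = 207 − 1(Ps − 36) = 243 - Ps. Setting this equal to supply: 243 - Ps = -238.5 + 3.5Ps, so Ps = 107.
Buyers pay Pb = 107 − 36 = 71; x' = -238.5 + 3.5·107 = 136.
Government outlay = subsidy × quantity = 36 × 136 = 4896.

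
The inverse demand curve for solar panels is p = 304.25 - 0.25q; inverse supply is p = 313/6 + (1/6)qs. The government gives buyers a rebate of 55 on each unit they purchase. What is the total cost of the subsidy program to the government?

Pre-subsidy: 304.25 - 0.25q = 313/6 + (1/6)q gives q* = 605 and p* = 153.
With the rebate, buyers effectively pay pb = ps − 55, where ps is the price sellers receive.
On the curves, pb = 304.25 - 0.25q and ps = 313/6 + (1/6)q; the wedge ps − pb = 55 gives 313/6 + (1/6)q − (304.25 - 0.25q) = 55, so q' = 737.
Then pb = 304.25 − 0.25·737 = 120 and ps = 313/6 + (1/6)·737 = 175.
Government outlay = subsidy × quantity = 55 × 737 = 40535.

Government cost = 40535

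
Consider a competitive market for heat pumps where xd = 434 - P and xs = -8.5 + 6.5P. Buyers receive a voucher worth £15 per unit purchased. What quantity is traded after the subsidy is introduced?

x' = 388

Pre-subsidy: 434 - P = -8.5 + 6.5P gives P* = 59, x* = 375.
With the rebate, buyers effectively pay Pb = Ps − 15, where Ps is the price sellers receive.
Demand in terms of Ps becomes xd = 434 − 1(Ps − 15) = 449 - Ps. Setting this equal to supply: 449 - Ps = -8.5 + 6.5Ps, so Ps = 61.
Buyers pay Pb = 61 − 15 = 46; x' = -8.5 + 6.5·61 = 388.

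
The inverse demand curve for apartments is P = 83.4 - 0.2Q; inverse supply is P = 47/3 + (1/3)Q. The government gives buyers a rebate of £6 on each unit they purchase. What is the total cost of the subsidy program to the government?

Pre-subsidy: 83.4 - 0.2Q = 47/3 + (1/3)Q gives Q* = 127 and P* = 58.
With the rebate, buyers effectively pay Pb = Ps − 6, where Ps is the price sellers receive.
On the curves, Pb = 83.4 - 0.2Q and Ps = 47/3 + (1/3)Q; the wedge Ps − Pb = 6 gives 47/3 + (1/3)Q − (83.4 - 0.2Q) = 6, so Q' = 138.25.
Then Pb = 83.4 − 0.2·138.25 = 55.75 and Ps = 47/3 + (1/3)·138.25 = 61.75.
Government outlay = subsidy × quantity = 6 × 138.25 = 829.5.

Government cost = £829.5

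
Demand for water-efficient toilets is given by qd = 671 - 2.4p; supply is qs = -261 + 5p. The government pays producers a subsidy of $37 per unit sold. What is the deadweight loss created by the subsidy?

Deadweight loss = $1110

Pre-subsidy: 671 - 2.4p = -261 + 5p gives p* = 4660/37, q* = 13643/37.
With the subsidy, sellers receive ps = pb + 37 for each unit, where pb is the price buyers pay.
Supply in terms of pb becomes qs = -261 + 5(pb + 37) = -76 + 5pb. Setting this equal to demand: 671 - 2.4pb = -76 + 5pb, so pb = 3735/37.
Sellers receive ps = 3735/37 + 37 = 5104/37; q' = 671 − 2.4·(3735/37) = 15863/37.
The subsidy expands output by 15863/37 − 13643/37 = 60 past the efficient level; on those units the gap between marginal cost and willingness to pay runs from 0 up to 37.
DWL = ½ × 37 × 60 = 1110.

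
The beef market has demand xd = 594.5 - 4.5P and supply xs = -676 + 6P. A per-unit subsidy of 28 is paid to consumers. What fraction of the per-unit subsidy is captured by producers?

Producer share = 3/7

Pre-subsidy: 594.5 - 4.5P = -676 + 6P gives P* = 121, x* = 50.
With the rebate, buyers effectively pay Pb = Ps − 28, where Ps is the price sellers receive.
Demand in terms of Ps becomes xd = 594.5 − 4.5(Ps − 28) = 720.5 - 4.5Ps. Setting this equal to supply: 720.5 - 4.5Ps = -676 + 6Ps, so Ps = 133.
Buyers pay Pb = 133 − 28 = 105; x' = -676 + 6·133 = 122.
Buyers' price falls by P* − Pb = 121 − 105 = 16; sellers' price rises by Ps − P* = 133 − 121 = 12.
So producers capture 12/28 = 3/7 of each unit of subsidy.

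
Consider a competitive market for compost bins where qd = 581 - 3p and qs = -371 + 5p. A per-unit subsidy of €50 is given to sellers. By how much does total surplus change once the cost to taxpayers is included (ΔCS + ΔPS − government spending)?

Pre-subsidy: 581 - 3p = -371 + 5p gives p* = 119, q* = 224.
With the subsidy, sellers receive ps = pb + 50 for each unit, where pb is the price buyers pay.
Supply in terms of pb becomes qs = -371 + 5(pb + 50) = -121 + 5pb. Setting this equal to demand: 581 - 3pb = -121 + 5pb, so pb = 87.75.
Sellers receive ps = 87.75 + 50 = 137.75; q' = 581 − 3·87.75 = 317.75.
ΔCS = ½(224 + 317.75)(119 − 87.75) = 8464.84375; ΔPS = ½(224 + 317.75)(137.75 − 119) = 5078.90625.
Government spending = 50 × 317.75 = 15887.5.
Net change = 8464.84375 + 5078.90625 − 15887.5 = -2343.75. The loss equals the DWL triangle ½·50·93.75.

Net change in total surplus = -€2343.75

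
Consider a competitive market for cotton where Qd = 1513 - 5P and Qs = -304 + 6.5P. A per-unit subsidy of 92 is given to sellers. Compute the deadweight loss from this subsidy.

Pre-subsidy: 1513 - 5P = -304 + 6.5P gives P* = 158, Q* = 723.
With the subsidy, sellers receive Ps = Pb + 92 for each unit, where Pb is the price buyers pay.
Supply in terms of Pb becomes Qs = -304 + 6.5(Pb + 92) = 294 + 6.5Pb. Setting this equal to demand: 1513 - 5Pb = 294 + 6.5Pb, so Pb = 106.
Sellers receive Ps = 106 + 92 = 198; Q' = 1513 − 5·106 = 983.
The subsidy expands output by 983 − 723 = 260 past the efficient level; on those units the gap between marginal cost and willingness to pay runs from 0 up to 92.
DWL = ½ × 92 × 260 = 11960.

Deadweight loss = 11960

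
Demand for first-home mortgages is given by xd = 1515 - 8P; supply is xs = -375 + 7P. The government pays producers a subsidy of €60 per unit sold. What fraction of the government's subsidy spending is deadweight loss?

Pre-subsidy: 1515 - 8P = -375 + 7P gives P* = 126, x* = 507.
With the subsidy, sellers receive Ps = Pb + 60 for each unit, where Pb is the price buyers pay.
Supply in terms of Pb becomes xs = -375 + 7(Pb + 60) = 45 + 7Pb. Setting this equal to demand: 1515 - 8Pb = 45 + 7Pb, so Pb = 98.
Sellers receive Ps = 98 + 60 = 158; x' = 1515 − 8·98 = 731.
ΔCS = ½(507 + 731)(126 − 98) = 17332; ΔPS = ½(507 + 731)(158 − 126) = 19808.
Government spending = 60 × 731 = 43860.
DWL = ½ × 60 × (731 − 507) = 6720; fraction = 6720 / 43860 = 112/731.

DWL / government spending = 112/731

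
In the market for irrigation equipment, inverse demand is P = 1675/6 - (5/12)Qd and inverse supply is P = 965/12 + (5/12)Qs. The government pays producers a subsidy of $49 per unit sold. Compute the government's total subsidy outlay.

Government cost = $14567.7

Pre-subsidy: 1675/6 - (5/12)Q = 965/12 + (5/12)Q gives Q* = 238.5 and P* = 4315/24.
With the subsidy, sellers receive Ps = Pb + 49 for each unit, where Pb is the price buyers pay.
On the curves, Pb = 1675/6 - (5/12)Q and Ps = 965/12 + (5/12)Q; the wedge Ps − Pb = 49 gives 965/12 + (5/12)Q − (1675/6 - (5/12)Q) = 49, so Q' = 297.3.
Then Pb = 1675/6 − (5/12)·297.3 = 3727/24 and Ps = 965/12 + (5/12)·297.3 = 4903/24.
Government outlay = subsidy × quantity = 49 × 297.3 = 14567.7.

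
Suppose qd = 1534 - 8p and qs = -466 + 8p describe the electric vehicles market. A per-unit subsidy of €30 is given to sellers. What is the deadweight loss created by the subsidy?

Pre-subsidy: 1534 - 8p = -466 + 8p gives p* = 125, q* = 534.
With the subsidy, sellers receive ps = pb + 30 for each unit, where pb is the price buyers pay.
Supply in terms of pb becomes qs = -466 + 8(pb + 30) = -226 + 8pb. Setting this equal to demand: 1534 - 8pb = -226 + 8pb, so pb = 110.
Sellers receive ps = 110 + 30 = 140; q' = 1534 − 8·110 = 654.
The subsidy expands output by 654 − 534 = 120 past the efficient level; on those units the gap between marginal cost and willingness to pay runs from 0 up to 30.
DWL = ½ × 30 × 120 = 1800.

Deadweight loss = €1800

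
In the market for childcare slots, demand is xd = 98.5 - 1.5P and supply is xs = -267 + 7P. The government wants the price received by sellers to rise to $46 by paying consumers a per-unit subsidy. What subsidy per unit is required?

At a seller price of 46, quantity supplied is -267 + 7·46 = 55.
Buyers absorb 55 only when they pay Pb with 98.5 − 1.5·Pb = 55, i.e. Pb = 29.
s = Ps − Pb = 46 − 29 = 17.

Required subsidy s = $17 per unit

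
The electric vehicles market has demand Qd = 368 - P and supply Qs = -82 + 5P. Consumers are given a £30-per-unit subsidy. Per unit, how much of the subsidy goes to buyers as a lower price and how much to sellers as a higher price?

Pre-subsidy: 368 - P = -82 + 5P gives P* = 75, Q* = 293.
With the rebate, buyers effectively pay Pb = Ps − 30, where Ps is the price sellers receive.
Demand in terms of Ps becomes Qd = 368 − 1(Ps − 30) = 398 - Ps. Setting this equal to supply: 398 - Ps = -82 + 5Ps, so Ps = 80.
Buyers pay Pb = 80 − 30 = 50; Q' = -82 + 5·80 = 318.
Buyers' price falls by P* − Pb = 75 − 50 = 25; sellers' price rises by Ps − P* = 80 − 75 = 5.

Buyers gain £25 per unit; sellers gain £5 per unit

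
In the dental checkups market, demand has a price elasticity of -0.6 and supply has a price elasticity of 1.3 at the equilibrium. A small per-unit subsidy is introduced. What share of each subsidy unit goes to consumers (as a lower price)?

Consumer share = 13/19

For a small subsidy around the equilibrium, the benefit split depends on the relative slopes, which at a point are proportional to the elasticities.
Buyer share = εs/(εs + |εd|) = 1.3/(1.3 + 0.6) = 13/19; seller share = |εd|/(εs + |εd|) = 6/19.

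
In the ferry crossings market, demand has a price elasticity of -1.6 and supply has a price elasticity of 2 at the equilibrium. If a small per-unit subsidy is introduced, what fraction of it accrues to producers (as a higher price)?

For a small subsidy around the equilibrium, the benefit split depends on the relative slopes, which at a point are proportional to the elasticities.
Buyer share = εs/(εs + |εd|) = 2/(2 + 1.6) = 5/9; seller share = |εd|/(εs + |εd|) = 4/9.
So producers capture 4/9 of the subsidy.

Producer share = 4/9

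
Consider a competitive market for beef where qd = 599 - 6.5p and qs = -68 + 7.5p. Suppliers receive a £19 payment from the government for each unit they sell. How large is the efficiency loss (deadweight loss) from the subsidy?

Deadweight loss = 70395/112

Pre-subsidy: 599 - 6.5p = -68 + 7.5p gives p* = 667/14, q* = 8101/28.
With the subsidy, sellers receive ps = pb + 19 for each unit, where pb is the price buyers pay.
Supply in terms of pb becomes qs = -68 + 7.5(pb + 19) = 74.5 + 7.5pb. Setting this equal to demand: 599 - 6.5pb = 74.5 + 7.5pb, so pb = 1049/28.
Sellers receive ps = 1049/28 + 19 = 1581/28; q' = 599 − 6.5·(1049/28) = 19907/56.
The subsidy expands output by 19907/56 − 8101/28 = 3705/56 past the efficient level; on those units the gap between marginal cost and willingness to pay runs from 0 up to 19.
DWL = ½ × 19 × 3705/56 = 70395/112.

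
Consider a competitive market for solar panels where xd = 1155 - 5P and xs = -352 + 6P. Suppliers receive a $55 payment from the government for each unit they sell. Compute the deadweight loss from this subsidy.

Pre-subsidy: 1155 - 5P = -352 + 6P gives P* = 137, x* = 470.
With the subsidy, sellers receive Ps = Pb + 55 for each unit, where Pb is the price buyers pay.
Supply in terms of Pb becomes xs = -352 + 6(Pb + 55) = -22 + 6Pb. Setting this equal to demand: 1155 - 5Pb = -22 + 6Pb, so Pb = 107.
Sellers receive Ps = 107 + 55 = 162; x' = 1155 − 5·107 = 620.
The subsidy expands output by 620 − 470 = 150 past the efficient level; on those units the gap between marginal cost and willingness to pay runs from 0 up to 55.
DWL = ½ × 55 × 150 = 4125.

Deadweight loss = $4125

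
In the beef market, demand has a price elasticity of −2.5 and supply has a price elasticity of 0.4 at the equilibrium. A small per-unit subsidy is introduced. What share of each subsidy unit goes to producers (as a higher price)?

For a small subsidy around the equilibrium, the benefit split depends on the relative slopes, which at a point are proportional to the elasticities.
Buyer share = εs/(εs + |εd|) = 0.4/(0.4 + 2.5) = 4/29; seller share = |εd|/(εs + |εd|) = 25/29.
So producers capture 25/29 of the subsidy.

Producer share = 25/29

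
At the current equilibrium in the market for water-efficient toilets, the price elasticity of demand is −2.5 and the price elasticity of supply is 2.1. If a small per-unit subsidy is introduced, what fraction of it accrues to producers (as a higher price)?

For a small subsidy around the equilibrium, the benefit split depends on the relative slopes, which at a point are proportional to the elasticities.
Buyer share = εs/(εs + |εd|) = 2.1/(2.1 + 2.5) = 21/46; seller share = |εd|/(εs + |εd|) = 25/46.
So producers capture 25/46 of the subsidy.

Producer share = 25/46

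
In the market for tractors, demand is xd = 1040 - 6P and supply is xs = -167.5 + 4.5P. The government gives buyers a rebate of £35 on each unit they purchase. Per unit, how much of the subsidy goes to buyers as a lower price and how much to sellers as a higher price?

Pre-subsidy: 1040 - 6P = -167.5 + 4.5P gives P* = 115, x* = 350.
With the rebate, buyers effectively pay Pb = Ps − 35, where Ps is the price sellers receive.
Demand in terms of Ps becomes xd = 1040 − 6(Ps − 35) = 1250 - 6Ps. Setting this equal to supply: 1250 - 6Ps = -167.5 + 4.5Ps, so Ps = 135.
Buyers pay Pb = 135 − 35 = 100; x' = -167.5 + 4.5·135 = 440.
Buyers' price falls by P* − Pb = 115 − 100 = 15; sellers' price rises by Ps − P* = 135 − 115 = 20.

Buyers gain £15 per unit; sellers gain £20 per unit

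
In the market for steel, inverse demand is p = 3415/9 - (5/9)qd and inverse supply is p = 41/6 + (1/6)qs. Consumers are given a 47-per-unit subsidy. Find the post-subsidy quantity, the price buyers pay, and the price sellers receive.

q' = 581; buyers pay 170/3; sellers receive 311/3

Pre-subsidy: 3415/9 - (5/9)q = 41/6 + (1/6)q gives q* = 6707/13 and p* = 3620/39.
With the rebate, buyers effectively pay pb = ps − 47, where ps is the price sellers receive.
On the curves, pb = 3415/9 - (5/9)q and ps = 41/6 + (1/6)q; the wedge ps − pb = 47 gives 41/6 + (1/6)q − (3415/9 - (5/9)q) = 47, so q' = 581.
Then pb = 3415/9 − (5/9)·581 = 170/3 and ps = 41/6 + (1/6)·581 = 311/3.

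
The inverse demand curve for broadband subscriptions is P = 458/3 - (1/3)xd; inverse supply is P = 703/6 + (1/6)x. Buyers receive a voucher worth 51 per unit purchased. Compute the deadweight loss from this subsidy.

Pre-subsidy: 458/3 - (1/3)x = 703/6 + (1/6)x gives x* = 71 and P* = 129.
With the rebate, buyers effectively pay Pb = Ps − 51, where Ps is the price sellers receive.
On the curves, Pb = 458/3 - (1/3)x and Ps = 703/6 + (1/6)x; the wedge Ps − Pb = 51 gives 703/6 + (1/6)x − (458/3 - (1/3)x) = 51, so x' = 173.
Then Pb = 458/3 − (1/3)·173 = 95 and Ps = 703/6 + (1/6)·173 = 146.
The subsidy expands output by 173 − 71 = 102 past the efficient level; on those units the gap between marginal cost and willingness to pay runs from 0 up to 51.
DWL = ½ × 51 × 102 = 2601.

Deadweight loss = 2601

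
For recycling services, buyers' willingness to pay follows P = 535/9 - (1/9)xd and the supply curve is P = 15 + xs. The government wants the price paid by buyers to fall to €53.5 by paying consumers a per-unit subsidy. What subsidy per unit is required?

Required subsidy s = €15 per unit

At a buyer price of 53.5, quantity demanded is 535 − 9·53.5 = 53.5.
Sellers supply 53.5 only when they receive Ps = 15 + 1·53.5 = 68.5.
s = Ps − Pb = 68.5 − 53.5 = 15.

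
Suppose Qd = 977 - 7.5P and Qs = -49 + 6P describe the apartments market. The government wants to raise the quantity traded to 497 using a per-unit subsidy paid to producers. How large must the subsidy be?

At Q = 497, invert demand for the buyer price: Pb = (977 − 497)/7.5 = 64; invert supply for the seller price: Ps = (497 − (-49))/6 = 91.
The subsidy must fill the gap: s = Ps − Pb = 91 − 64 = 27.

Required subsidy s = 27 per unit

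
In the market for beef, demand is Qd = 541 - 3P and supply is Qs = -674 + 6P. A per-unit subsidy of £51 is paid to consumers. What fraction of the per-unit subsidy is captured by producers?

Pre-subsidy: 541 - 3P = -674 + 6P gives P* = 135, Q* = 136.
With the rebate, buyers effectively pay Pb = Ps − 51, where Ps is the price sellers receive.
Demand in terms of Ps becomes Qd = 541 − 3(Ps − 51) = 694 - 3Ps. Setting this equal to supply: 694 - 3Ps = -674 + 6Ps, so Ps = 152.
Buyers pay Pb = 152 − 51 = 101; Q' = -674 + 6·152 = 238.
Buyers' price falls by P* − Pb = 135 − 101 = 34; sellers' price rises by Ps − P* = 152 − 135 = 17.
So producers capture 17/51 = 1/3 of each unit of subsidy.

Producer share = 1/3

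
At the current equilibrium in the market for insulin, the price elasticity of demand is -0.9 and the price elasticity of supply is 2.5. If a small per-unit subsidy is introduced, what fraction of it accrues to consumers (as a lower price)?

Consumer share = 25/34

For a small subsidy around the equilibrium, the benefit split depends on the relative slopes, which at a point are proportional to the elasticities.
Buyer share = εs/(εs + |εd|) = 2.5/(2.5 + 0.9) = 25/34; seller share = |εd|/(εs + |εd|) = 9/34.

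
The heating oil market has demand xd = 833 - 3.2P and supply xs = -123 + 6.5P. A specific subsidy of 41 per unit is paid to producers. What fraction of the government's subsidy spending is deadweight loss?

DWL / government spending = 4264/58737

Pre-subsidy: 833 - 3.2P = -123 + 6.5P gives P* = 9560/97, x* = 50209/97.
With the subsidy, sellers receive Ps = Pb + 41 for each unit, where Pb is the price buyers pay.
Supply in terms of Pb becomes xs = -123 + 6.5(Pb + 41) = 143.5 + 6.5Pb. Setting this equal to demand: 833 - 3.2Pb = 143.5 + 6.5Pb, so Pb = 6895/97.
Sellers receive Ps = 6895/97 + 41 = 10872/97; x' = 833 − 3.2·(6895/97) = 58737/97.
ΔCS = ½(50209/97 + 58737/97)(9560/97 − 6895/97) = 145170545/9409; ΔPS = ½(50209/97 + 58737/97)(10872/97 − 9560/97) = 71468576/9409.
Government spending = 41 × 58737/97 = 2408217/97.
DWL = ½ × 41 × (58737/97 − 50209/97) = 174824/97; fraction = (174824/97) / (2408217/97) = 4264/58737.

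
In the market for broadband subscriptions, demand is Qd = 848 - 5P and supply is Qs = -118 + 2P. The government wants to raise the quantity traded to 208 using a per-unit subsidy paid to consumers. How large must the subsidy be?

At Q = 208, invert demand for the buyer price: Pb = (848 − 208)/5 = 128; invert supply for the seller price: Ps = (208 − (-118))/2 = 163.
The subsidy must fill the gap: s = Ps − Pb = 163 − 128 = 35.

Required subsidy s = 35 per unit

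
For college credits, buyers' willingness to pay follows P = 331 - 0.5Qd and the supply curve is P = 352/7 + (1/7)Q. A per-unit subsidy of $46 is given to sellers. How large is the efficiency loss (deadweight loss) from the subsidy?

Deadweight loss = 14812/9

Pre-subsidy: 331 - 0.5Q = 352/7 + (1/7)Q gives Q* = 1310/3 and P* = 338/3.
With the subsidy, sellers receive Ps = Pb + 46 for each unit, where Pb is the price buyers pay.
On the curves, Pb = 331 - 0.5Q and Ps = 352/7 + (1/7)Q; the wedge Ps − Pb = 46 gives 352/7 + (1/7)Q − (331 - 0.5Q) = 46, so Q' = 4574/9.
Then Pb = 331 − 0.5·(4574/9) = 692/9 and Ps = 352/7 + (1/7)·(4574/9) = 1106/9.
The subsidy expands output by 4574/9 − 1310/3 = 644/9 past the efficient level; on those units the gap between marginal cost and willingness to pay runs from 0 up to 46.
DWL = ½ × 46 × 644/9 = 14812/9.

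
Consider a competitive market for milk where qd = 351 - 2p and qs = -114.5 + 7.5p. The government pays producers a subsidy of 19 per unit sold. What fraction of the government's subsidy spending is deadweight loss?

Pre-subsidy: 351 - 2p = -114.5 + 7.5p gives p* = 49, q* = 253.
With the subsidy, sellers receive ps = pb + 19 for each unit, where pb is the price buyers pay.
Supply in terms of pb becomes qs = -114.5 + 7.5(pb + 19) = 28 + 7.5pb. Setting this equal to demand: 351 - 2pb = 28 + 7.5pb, so pb = 34.
Sellers receive ps = 34 + 19 = 53; q' = 351 − 2·34 = 283.
ΔCS = ½(253 + 283)(49 − 34) = 4020; ΔPS = ½(253 + 283)(53 − 49) = 1072.
Government spending = 19 × 283 = 5377.
DWL = ½ × 19 × (283 − 253) = 285; fraction = 285 / 5377 = 15/283.

DWL / government spending = 15/283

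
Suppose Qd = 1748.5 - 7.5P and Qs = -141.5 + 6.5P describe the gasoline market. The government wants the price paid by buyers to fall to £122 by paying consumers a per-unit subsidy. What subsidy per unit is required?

At a buyer price of 122, quantity demanded is 1748.5 − 7.5·122 = 833.5.
Sellers supply 833.5 only when they receive Ps with -141.5 + 6.5·Ps = 833.5, i.e. Ps = 150.
s = Ps − Pb = 150 − 122 = 28.

Required subsidy s = £28 per unit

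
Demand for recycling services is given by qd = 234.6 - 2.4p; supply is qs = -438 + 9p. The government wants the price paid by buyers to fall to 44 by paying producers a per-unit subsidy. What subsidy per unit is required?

Required subsidy s = 19 per unit

At a buyer price of 44, quantity demanded is 234.6 − 2.4·44 = 129.
Sellers supply 129 only when they receive ps with -438 + 9·ps = 129, i.e. ps = 63.
s = ps − pb = 63 − 44 = 19.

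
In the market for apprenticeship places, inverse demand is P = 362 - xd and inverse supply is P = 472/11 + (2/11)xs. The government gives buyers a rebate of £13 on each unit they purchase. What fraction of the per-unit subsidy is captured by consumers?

Consumer share = 11/13

Pre-subsidy: 362 - x = 472/11 + (2/11)x gives x* = 270 and P* = 92.
With the rebate, buyers effectively pay Pb = Ps − 13, where Ps is the price sellers receive.
On the curves, Pb = 362 - x and Ps = 472/11 + (2/11)x; the wedge Ps − Pb = 13 gives 472/11 + (2/11)x − (362 - x) = 13, so x' = 281.
Then Pb = 362 − 1·281 = 81 and Ps = 472/11 + (2/11)·281 = 94.
Buyers' price falls by P* − Pb = 92 − 81 = 11; sellers' price rises by Ps − P* = 94 − 92 = 2.
So consumers capture 11/13 = 11/13 of each unit of subsidy.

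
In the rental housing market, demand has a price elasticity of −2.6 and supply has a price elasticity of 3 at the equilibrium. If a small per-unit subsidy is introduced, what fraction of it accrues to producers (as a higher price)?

Producer share = 13/28

For a small subsidy around the equilibrium, the benefit split depends on the relative slopes, which at a point are proportional to the elasticities.
Buyer share = εs/(εs + |εd|) = 3/(3 + 2.6) = 15/28; seller share = |εd|/(εs + |εd|) = 13/28.
So producers capture 13/28 of the subsidy.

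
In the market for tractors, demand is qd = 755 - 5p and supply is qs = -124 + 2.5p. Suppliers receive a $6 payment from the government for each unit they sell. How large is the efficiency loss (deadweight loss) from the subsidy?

Deadweight loss = $30

Pre-subsidy: 755 - 5p = -124 + 2.5p gives p* = 117.2, q* = 169.
With the subsidy, sellers receive ps = pb + 6 for each unit, where pb is the price buyers pay.
Supply in terms of pb becomes qs = -124 + 2.5(pb + 6) = -109 + 2.5pb. Setting this equal to demand: 755 - 5pb = -109 + 2.5pb, so pb = 115.2.
Sellers receive ps = 115.2 + 6 = 121.2; q' = 755 − 5·115.2 = 179.
The subsidy expands output by 179 − 169 = 10 past the efficient level; on those units the gap between marginal cost and willingness to pay runs from 0 up to 6.
DWL = ½ × 6 × 10 = 30.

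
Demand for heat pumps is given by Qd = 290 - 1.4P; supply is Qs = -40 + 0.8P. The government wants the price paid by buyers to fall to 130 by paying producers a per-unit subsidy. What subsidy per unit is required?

Required subsidy s = 55 per unit

At a buyer price of 130, quantity demanded is 290 − 1.4·130 = 108.
Sellers supply 108 only when they receive Ps with -40 + 0.8·Ps = 108, i.e. Ps = 185.
s = Ps − Pb = 185 − 130 = 55.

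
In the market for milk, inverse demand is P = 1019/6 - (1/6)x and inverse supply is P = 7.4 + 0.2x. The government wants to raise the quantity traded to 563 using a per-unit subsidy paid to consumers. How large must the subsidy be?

At x = 563, from the demand curve buyers pay Pb = 1019/6 − (1/6)·563 = 76; from the supply curve sellers need Ps = 7.4 + 0.2·563 = 120.
The subsidy must fill the gap: s = Ps − Pb = 120 − 76 = 44.

Required subsidy s = 44 per unit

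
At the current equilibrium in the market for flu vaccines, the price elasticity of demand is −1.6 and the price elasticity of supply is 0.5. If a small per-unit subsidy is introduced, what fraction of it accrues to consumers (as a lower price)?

For a small subsidy around the equilibrium, the benefit split depends on the relative slopes, which at a point are proportional to the elasticities.
Buyer share = εs/(εs + |εd|) = 0.5/(0.5 + 1.6) = 5/21; seller share = |εd|/(εs + |εd|) = 16/21.

Consumer share = 5/21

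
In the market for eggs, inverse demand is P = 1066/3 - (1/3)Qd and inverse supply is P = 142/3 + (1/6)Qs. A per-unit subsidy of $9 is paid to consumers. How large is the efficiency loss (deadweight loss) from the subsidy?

Pre-subsidy: 1066/3 - (1/3)Q = 142/3 + (1/6)Q gives Q* = 616 and P* = 150.
With the rebate, buyers effectively pay Pb = Ps − 9, where Ps is the price sellers receive.
On the curves, Pb = 1066/3 - (1/3)Q and Ps = 142/3 + (1/6)Q; the wedge Ps − Pb = 9 gives 142/3 + (1/6)Q − (1066/3 - (1/3)Q) = 9, so Q' = 634.
Then Pb = 1066/3 − (1/3)·634 = 144 and Ps = 142/3 + (1/6)·634 = 153.
The subsidy expands output by 634 − 616 = 18 past the efficient level; on those units the gap between marginal cost and willingness to pay runs from 0 up to 9.
DWL = ½ × 9 × 18 = 81.

Deadweight loss = $81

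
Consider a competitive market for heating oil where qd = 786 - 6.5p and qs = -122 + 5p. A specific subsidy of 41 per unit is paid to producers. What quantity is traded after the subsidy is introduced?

q' = 8939/23

Pre-subsidy: 786 - 6.5p = -122 + 5p gives p* = 1816/23, q* = 6274/23.
With the subsidy, sellers receive ps = pb + 41 for each unit, where pb is the price buyers pay.
Supply in terms of pb becomes qs = -122 + 5(pb + 41) = 83 + 5pb. Setting this equal to demand: 786 - 6.5pb = 83 + 5pb, so pb = 1406/23.
Sellers receive ps = 1406/23 + 41 = 2349/23; q' = 786 − 6.5·(1406/23) = 8939/23.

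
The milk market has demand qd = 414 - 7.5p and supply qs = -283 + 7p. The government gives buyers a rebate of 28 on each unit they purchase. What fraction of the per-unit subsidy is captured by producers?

Producer share = 15/29

Pre-subsidy: 414 - 7.5p = -283 + 7p gives p* = 1394/29, q* = 1551/29.
With the rebate, buyers effectively pay pb = ps − 28, where ps is the price sellers receive.
Demand in terms of ps becomes qd = 414 − 7.5(ps − 28) = 624 - 7.5ps. Setting this equal to supply: 624 - 7.5ps = -283 + 7ps, so ps = 1814/29.
Buyers pay pb = 1814/29 − 28 = 1002/29; q' = -283 + 7·(1814/29) = 4491/29.
Buyers' price falls by p* − pb = 1394/29 − 1002/29 = 392/29; sellers' price rises by ps − p* = 1814/29 − 1394/29 = 420/29.
So producers capture (420/29)/28 = 15/29 of each unit of subsidy.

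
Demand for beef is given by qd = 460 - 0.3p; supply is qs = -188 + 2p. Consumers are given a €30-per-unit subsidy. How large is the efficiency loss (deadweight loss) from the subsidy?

Pre-subsidy: 460 - 0.3p = -188 + 2p gives p* = 6480/23, q* = 8636/23.
With the rebate, buyers effectively pay pb = ps − 30, where ps is the price sellers receive.
Demand in terms of ps becomes qd = 460 − 0.3(ps − 30) = 469 - 0.3ps. Setting this equal to supply: 469 - 0.3ps = -188 + 2ps, so ps = 6570/23.
Buyers pay pb = 6570/23 − 30 = 5880/23; q' = -188 + 2·(6570/23) = 8816/23.
The subsidy expands output by 8816/23 − 8636/23 = 180/23 past the efficient level; on those units the gap between marginal cost and willingness to pay runs from 0 up to 30.
DWL = ½ × 30 × 180/23 = 2700/23.

Deadweight loss = 2700/23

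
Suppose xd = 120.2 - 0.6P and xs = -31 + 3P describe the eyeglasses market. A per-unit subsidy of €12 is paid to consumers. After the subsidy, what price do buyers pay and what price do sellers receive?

Pre-subsidy: 120.2 - 0.6P = -31 + 3P gives P* = 42, x* = 95.
With the rebate, buyers effectively pay Pb = Ps − 12, where Ps is the price sellers receive.
Demand in terms of Ps becomes xd = 120.2 − 0.6(Ps − 12) = 127.4 - 0.6Ps. Setting this equal to supply: 127.4 - 0.6Ps = -31 + 3Ps, so Ps = 44.
Buyers pay Pb = 44 − 12 = 32; x' = -31 + 3·44 = 101.

Buyers pay €32; sellers receive €44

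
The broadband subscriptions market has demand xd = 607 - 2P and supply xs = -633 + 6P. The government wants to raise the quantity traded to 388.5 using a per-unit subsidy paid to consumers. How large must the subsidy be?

Required subsidy s = 61 per unit

At x = 388.5, invert demand for the buyer price: Pb = (607 − 388.5)/2 = 109.25; invert supply for the seller price: Ps = (388.5 − (-633))/6 = 170.25.
The subsidy must fill the gap: s = Ps − Pb = 170.25 − 109.25 = 61.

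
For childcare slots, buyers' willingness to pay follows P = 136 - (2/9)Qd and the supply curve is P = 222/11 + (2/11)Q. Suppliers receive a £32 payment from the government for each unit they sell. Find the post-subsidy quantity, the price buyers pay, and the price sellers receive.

Pre-subsidy: 136 - (2/9)Q = 222/11 + (2/11)Q gives Q* = 286.65 and P* = 72.3.
With the subsidy, sellers receive Ps = Pb + 32 for each unit, where Pb is the price buyers pay.
On the curves, Pb = 136 - (2/9)Q and Ps = 222/11 + (2/11)Q; the wedge Ps − Pb = 32 gives 222/11 + (2/11)Q − (136 - (2/9)Q) = 32, so Q' = 365.85.
Then Pb = 136 − (2/9)·365.85 = 54.7 and Ps = 222/11 + (2/11)·365.85 = 86.7.

Q' = 365.85; buyers pay £54.7; sellers receive £86.7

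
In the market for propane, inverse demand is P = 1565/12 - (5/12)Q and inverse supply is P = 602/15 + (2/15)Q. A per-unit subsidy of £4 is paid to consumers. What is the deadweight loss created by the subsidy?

Pre-subsidy: 1565/12 - (5/12)Q = 602/15 + (2/15)Q gives Q* = 5417/33 and P* = 6140/99.
With the rebate, buyers effectively pay Pb = Ps − 4, where Ps is the price sellers receive.
On the curves, Pb = 1565/12 - (5/12)Q and Ps = 602/15 + (2/15)Q; the wedge Ps − Pb = 4 gives 602/15 + (2/15)Q − (1565/12 - (5/12)Q) = 4, so Q' = 5657/33.
Then Pb = 1565/12 − (5/12)·(5657/33) = 5840/99 and Ps = 602/15 + (2/15)·(5657/33) = 6236/99.
The subsidy expands output by 5657/33 − 5417/33 = 80/11 past the efficient level; on those units the gap between marginal cost and willingness to pay runs from 0 up to 4.
DWL = ½ × 4 × 80/11 = 160/11.

Deadweight loss = 160/11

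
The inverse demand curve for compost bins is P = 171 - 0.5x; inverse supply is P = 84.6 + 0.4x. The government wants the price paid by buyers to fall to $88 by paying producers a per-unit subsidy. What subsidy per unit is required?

Required subsidy s = $63 per unit

At a buyer price of 88, quantity demanded is 342 − 2·88 = 166.
Sellers supply 166 only when they receive Ps = 84.6 + 0.4·166 = 151.
s = Ps − Pb = 151 − 88 = 63.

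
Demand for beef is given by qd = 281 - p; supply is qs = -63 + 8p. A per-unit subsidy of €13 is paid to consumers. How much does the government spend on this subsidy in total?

Pre-subsidy: 281 - p = -63 + 8p gives p* = 344/9, q* = 2185/9.
With the rebate, buyers effectively pay pb = ps − 13, where ps is the price sellers receive.
Demand in terms of ps becomes qd = 281 − 1(ps − 13) = 294 - ps. Setting this equal to supply: 294 - ps = -63 + 8ps, so ps = 119/3.
Buyers pay pb = 119/3 − 13 = 80/3; q' = -63 + 8·(119/3) = 763/3.
Government outlay = subsidy × quantity = 13 × 763/3 = 9919/3.

Government cost = 9919/3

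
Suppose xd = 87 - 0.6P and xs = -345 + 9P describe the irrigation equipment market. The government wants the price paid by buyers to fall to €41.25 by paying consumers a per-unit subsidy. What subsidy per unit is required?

Required subsidy s = €4 per unit

At a buyer price of 41.25, quantity demanded is 87 − 0.6·41.25 = 62.25.
Sellers supply 62.25 only when they receive Ps with -345 + 9·Ps = 62.25, i.e. Ps = 45.25.
s = Ps − Pb = 45.25 − 41.25 = 4.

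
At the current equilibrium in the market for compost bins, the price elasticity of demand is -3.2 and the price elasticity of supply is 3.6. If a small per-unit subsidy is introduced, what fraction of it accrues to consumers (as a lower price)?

Consumer share = 9/17

For a small subsidy around the equilibrium, the benefit split depends on the relative slopes, which at a point are proportional to the elasticities.
Buyer share = εs/(εs + |εd|) = 3.6/(3.6 + 3.2) = 9/17; seller share = |εd|/(εs + |εd|) = 8/17.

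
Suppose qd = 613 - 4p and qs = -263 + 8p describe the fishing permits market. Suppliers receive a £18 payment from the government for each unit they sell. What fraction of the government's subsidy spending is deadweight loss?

Pre-subsidy: 613 - 4p = -263 + 8p gives p* = 73, q* = 321.
With the subsidy, sellers receive ps = pb + 18 for each unit, where pb is the price buyers pay.
Supply in terms of pb becomes qs = -263 + 8(pb + 18) = -119 + 8pb. Setting this equal to demand: 613 - 4pb = -119 + 8pb, so pb = 61.
Sellers receive ps = 61 + 18 = 79; q' = 613 − 4·61 = 369.
ΔCS = ½(321 + 369)(73 − 61) = 4140; ΔPS = ½(321 + 369)(79 − 73) = 2070.
Government spending = 18 × 369 = 6642.
DWL = ½ × 18 × (369 − 321) = 432; fraction = 432 / 6642 = 8/123.

DWL / government spending = 8/123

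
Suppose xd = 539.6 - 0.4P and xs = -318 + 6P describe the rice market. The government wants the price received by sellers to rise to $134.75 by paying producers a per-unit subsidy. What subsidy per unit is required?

Required subsidy s = $12 per unit

At a seller price of 134.75, quantity supplied is -318 + 6·134.75 = 490.5.
Buyers absorb 490.5 only when they pay Pb with 539.6 − 0.4·Pb = 490.5, i.e. Pb = 122.75.
s = Ps − Pb = 134.75 − 122.75 = 12.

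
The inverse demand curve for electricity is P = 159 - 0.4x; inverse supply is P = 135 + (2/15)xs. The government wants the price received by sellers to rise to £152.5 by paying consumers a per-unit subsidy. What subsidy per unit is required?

At a seller price of 152.5, quantity supplied is -1012.5 + 7.5·152.5 = 131.25.
Buyers absorb 131.25 only when they pay Pb = 159 − 0.4·131.25 = 106.5.
s = Ps − Pb = 152.5 − 106.5 = 46.

Required subsidy s = £46 per unit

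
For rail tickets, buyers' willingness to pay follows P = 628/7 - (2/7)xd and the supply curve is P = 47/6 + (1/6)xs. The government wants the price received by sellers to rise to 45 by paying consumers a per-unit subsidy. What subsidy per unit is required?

At a seller price of 45, quantity supplied is -47 + 6·45 = 223.
Buyers absorb 223 only when they pay Pb = 628/7 − (2/7)·223 = 26.
s = Ps − Pb = 45 − 26 = 19.

Required subsidy s = 19 per unit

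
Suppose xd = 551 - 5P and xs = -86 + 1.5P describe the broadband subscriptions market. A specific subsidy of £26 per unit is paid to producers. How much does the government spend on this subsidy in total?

Pre-subsidy: 551 - 5P = -86 + 1.5P gives P* = 98, x* = 61.
With the subsidy, sellers receive Ps = Pb + 26 for each unit, where Pb is the price buyers pay.
Supply in terms of Pb becomes xs = -86 + 1.5(Pb + 26) = -47 + 1.5Pb. Setting this equal to demand: 551 - 5Pb = -47 + 1.5Pb, so Pb = 92.
Sellers receive Ps = 92 + 26 = 118; x' = 551 − 5·92 = 91.
Government outlay = subsidy × quantity = 26 × 91 = 2366.

Government cost = £2366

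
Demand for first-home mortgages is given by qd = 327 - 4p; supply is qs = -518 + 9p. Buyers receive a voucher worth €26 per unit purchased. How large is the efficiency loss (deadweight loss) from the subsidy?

Pre-subsidy: 327 - 4p = -518 + 9p gives p* = 65, q* = 67.
With the rebate, buyers effectively pay pb = ps − 26, where ps is the price sellers receive.
Demand in terms of ps becomes qd = 327 − 4(ps − 26) = 431 - 4ps. Setting this equal to supply: 431 - 4ps = -518 + 9ps, so ps = 73.
Buyers pay pb = 73 − 26 = 47; q' = -518 + 9·73 = 139.
The subsidy expands output by 139 − 67 = 72 past the efficient level; on those units the gap between marginal cost and willingness to pay runs from 0 up to 26.
DWL = ½ × 26 × 72 = 936.

Deadweight loss = €936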